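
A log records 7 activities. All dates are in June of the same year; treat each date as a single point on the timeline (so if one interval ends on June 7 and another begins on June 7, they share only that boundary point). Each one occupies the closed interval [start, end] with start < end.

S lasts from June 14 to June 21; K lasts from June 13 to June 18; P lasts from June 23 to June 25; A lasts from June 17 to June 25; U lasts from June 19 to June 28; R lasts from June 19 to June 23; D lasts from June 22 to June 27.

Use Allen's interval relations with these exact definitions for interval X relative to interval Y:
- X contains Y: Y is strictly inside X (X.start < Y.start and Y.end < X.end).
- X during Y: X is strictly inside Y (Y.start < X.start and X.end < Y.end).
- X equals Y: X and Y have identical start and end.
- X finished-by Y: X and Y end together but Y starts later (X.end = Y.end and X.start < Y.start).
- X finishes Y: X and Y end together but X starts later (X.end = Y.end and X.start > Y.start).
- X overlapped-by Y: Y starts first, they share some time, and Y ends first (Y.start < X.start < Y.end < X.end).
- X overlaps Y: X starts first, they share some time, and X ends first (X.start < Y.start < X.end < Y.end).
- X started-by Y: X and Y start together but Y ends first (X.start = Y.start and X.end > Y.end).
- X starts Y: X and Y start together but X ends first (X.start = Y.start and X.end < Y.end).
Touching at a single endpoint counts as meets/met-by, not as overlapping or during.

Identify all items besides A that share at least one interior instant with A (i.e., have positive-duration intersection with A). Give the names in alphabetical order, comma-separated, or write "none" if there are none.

D, K, P, R, S, U

Target A = [June 17, June 25].
D [June 22, June 27] → overlapped-by → yes.
K [June 13, June 18] → overlaps → yes.
P [June 23, June 25] → finishes → yes.
R [June 19, June 23] → during → yes.
S [June 14, June 21] → overlaps → yes.
U [June 19, June 28] → overlapped-by → yes.
Result: D, K, P, R, S, U.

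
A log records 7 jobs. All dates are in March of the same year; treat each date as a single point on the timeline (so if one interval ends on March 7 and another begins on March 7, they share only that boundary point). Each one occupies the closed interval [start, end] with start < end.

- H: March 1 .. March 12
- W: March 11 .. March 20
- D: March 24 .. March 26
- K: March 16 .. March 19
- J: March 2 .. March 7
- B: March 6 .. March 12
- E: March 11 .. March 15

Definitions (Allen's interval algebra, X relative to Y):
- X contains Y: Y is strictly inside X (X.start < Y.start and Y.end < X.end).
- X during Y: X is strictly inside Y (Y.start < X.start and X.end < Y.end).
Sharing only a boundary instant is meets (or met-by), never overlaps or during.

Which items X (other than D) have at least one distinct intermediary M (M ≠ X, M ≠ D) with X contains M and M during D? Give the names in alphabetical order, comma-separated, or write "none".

none

Target D = [March 24, March 26].
Intermediaries M with M during D: none.
Union: none.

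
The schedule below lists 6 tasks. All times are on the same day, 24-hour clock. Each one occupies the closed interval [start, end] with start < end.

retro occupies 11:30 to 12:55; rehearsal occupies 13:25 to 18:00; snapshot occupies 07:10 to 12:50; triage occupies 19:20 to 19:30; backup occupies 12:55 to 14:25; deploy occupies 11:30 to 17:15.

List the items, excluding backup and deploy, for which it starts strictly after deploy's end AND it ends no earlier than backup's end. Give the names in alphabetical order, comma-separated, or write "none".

triage

Conditions: its start is strictly after deploy's end (X.start > 17:15) AND its end is no earlier than backup's end (X.end >= 14:25).
rehearsal: start 13:25 > 17:15? ✗; end 18:00 >= 14:25? ✓ → no.
retro: start 11:30 > 17:15? ✗; end 12:55 >= 14:25? ✗ → no.
snapshot: start 07:10 > 17:15? ✗; end 12:50 >= 14:25? ✗ → no.
triage: start 19:20 > 17:15? ✓; end 19:30 >= 14:25? ✓ → yes.
Result: triage.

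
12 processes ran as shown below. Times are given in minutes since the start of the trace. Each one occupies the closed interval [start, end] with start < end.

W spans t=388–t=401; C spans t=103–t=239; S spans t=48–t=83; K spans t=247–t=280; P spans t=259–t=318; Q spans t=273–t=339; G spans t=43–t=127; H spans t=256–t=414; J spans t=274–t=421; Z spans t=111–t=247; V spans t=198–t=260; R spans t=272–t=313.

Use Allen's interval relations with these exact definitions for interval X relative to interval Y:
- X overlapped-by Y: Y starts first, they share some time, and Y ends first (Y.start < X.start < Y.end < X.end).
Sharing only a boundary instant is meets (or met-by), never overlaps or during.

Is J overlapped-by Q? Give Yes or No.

Yes

J = [t=274, t=421], Q = [t=273, t=339].
Actual relation of J to Q: overlapped-by.
Asked whether 'overlapped-by' holds → Yes.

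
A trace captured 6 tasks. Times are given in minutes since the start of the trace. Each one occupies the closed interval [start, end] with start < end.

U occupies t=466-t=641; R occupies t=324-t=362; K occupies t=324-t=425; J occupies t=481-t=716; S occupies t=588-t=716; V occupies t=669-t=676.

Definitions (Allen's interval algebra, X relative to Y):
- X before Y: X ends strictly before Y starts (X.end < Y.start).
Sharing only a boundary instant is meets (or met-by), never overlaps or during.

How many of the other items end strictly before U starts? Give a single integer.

2

Target U = [t=466, t=641].
J [t=481, t=716] → overlapped-by → no.
K [t=324, t=425] → before → counts.
R [t=324, t=362] → before → counts.
S [t=588, t=716] → overlapped-by → no.
V [t=669, t=676] → after → no.
Total: 2.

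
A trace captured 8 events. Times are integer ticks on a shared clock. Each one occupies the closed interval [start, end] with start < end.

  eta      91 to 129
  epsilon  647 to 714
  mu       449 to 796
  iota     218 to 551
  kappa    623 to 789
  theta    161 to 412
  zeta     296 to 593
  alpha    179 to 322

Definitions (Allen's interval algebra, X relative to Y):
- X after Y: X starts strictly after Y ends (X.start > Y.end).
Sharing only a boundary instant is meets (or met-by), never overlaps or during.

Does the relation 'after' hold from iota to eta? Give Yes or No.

Yes

iota = [218, 551], eta = [91, 129].
Actual relation of iota to eta: after.
Asked whether 'after' holds → Yes.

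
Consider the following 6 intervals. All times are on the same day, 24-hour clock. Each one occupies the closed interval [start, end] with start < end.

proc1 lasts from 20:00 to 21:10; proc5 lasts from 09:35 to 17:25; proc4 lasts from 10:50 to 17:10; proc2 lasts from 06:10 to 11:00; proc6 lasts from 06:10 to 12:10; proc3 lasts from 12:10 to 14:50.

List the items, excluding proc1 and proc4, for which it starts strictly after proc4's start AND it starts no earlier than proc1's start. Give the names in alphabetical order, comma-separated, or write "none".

none

Conditions: its start is strictly after proc4's start (X.start > 10:50) AND its start is no earlier than proc1's start (X.start >= 20:00).
proc2: start 06:10 > 10:50? ✗; start 06:10 >= 20:00? ✗ → no.
proc3: start 12:10 > 10:50? ✓; start 12:10 >= 20:00? ✗ → no.
proc5: start 09:35 > 10:50? ✗; start 09:35 >= 20:00? ✗ → no.
proc6: start 06:10 > 10:50? ✗; start 06:10 >= 20:00? ✗ → no.
Result: none.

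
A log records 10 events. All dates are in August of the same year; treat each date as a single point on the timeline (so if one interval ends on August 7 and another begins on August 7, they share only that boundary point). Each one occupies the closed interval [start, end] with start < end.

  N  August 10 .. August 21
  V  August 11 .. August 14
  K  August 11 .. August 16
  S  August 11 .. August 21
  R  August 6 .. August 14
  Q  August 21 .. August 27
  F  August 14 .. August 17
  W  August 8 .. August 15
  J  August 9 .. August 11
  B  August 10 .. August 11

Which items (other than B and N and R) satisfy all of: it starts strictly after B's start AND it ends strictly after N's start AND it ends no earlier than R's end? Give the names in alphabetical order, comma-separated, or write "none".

F, K, Q, S, V

Conditions: its start is strictly after B's start (X.start > August 10) AND its end is strictly after N's start (X.end > August 10) AND its end is no earlier than R's end (X.end >= August 14).
F: start August 14 > August 10? ✓; end August 17 > August 10? ✓; end August 17 >= August 14? ✓ → yes.
J: start August 9 > August 10? ✗; end August 11 > August 10? ✓; end August 11 >= August 14? ✗ → no.
K: start August 11 > August 10? ✓; end August 16 > August 10? ✓; end August 16 >= August 14? ✓ → yes.
Q: start August 21 > August 10? ✓; end August 27 > August 10? ✓; end August 27 >= August 14? ✓ → yes.
S: start August 11 > August 10? ✓; end August 21 > August 10? ✓; end August 21 >= August 14? ✓ → yes.
V: start August 11 > August 10? ✓; end August 14 > August 10? ✓; end August 14 >= August 14? ✓ → yes.
W: start August 8 > August 10? ✗; end August 15 > August 10? ✓; end August 15 >= August 14? ✓ → no.
Result: F, K, Q, S, V.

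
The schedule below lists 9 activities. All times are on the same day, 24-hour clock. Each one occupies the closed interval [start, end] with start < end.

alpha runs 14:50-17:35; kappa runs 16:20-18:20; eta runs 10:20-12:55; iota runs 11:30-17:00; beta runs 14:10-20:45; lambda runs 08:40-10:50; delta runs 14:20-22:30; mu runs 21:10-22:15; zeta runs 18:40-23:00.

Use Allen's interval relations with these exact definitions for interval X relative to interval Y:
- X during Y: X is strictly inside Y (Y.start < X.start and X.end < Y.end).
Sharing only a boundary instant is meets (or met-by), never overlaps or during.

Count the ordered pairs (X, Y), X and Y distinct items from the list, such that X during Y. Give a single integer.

Checking all 72 ordered pairs for relation 'during'; matching pairs in alphabetical order:
(alpha, beta): alpha during beta ✓
(alpha, delta): alpha during delta ✓
(kappa, beta): kappa during beta ✓
(kappa, delta): kappa during delta ✓
(mu, delta): mu during delta ✓
(mu, zeta): mu during zeta ✓
Count: 6.

6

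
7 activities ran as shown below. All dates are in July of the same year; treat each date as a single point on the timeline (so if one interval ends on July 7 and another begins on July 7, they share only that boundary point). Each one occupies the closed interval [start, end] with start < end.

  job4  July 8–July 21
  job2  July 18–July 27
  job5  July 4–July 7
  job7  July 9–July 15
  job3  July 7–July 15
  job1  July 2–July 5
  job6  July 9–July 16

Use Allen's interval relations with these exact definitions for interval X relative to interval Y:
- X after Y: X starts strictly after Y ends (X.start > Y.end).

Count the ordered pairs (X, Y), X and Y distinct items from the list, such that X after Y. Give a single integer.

Checking all 42 ordered pairs for relation 'after'; matching pairs in alphabetical order:
(job2, job1): job2 after job1 ✓
(job2, job3): job2 after job3 ✓
(job2, job5): job2 after job5 ✓
(job2, job6): job2 after job6 ✓
(job2, job7): job2 after job7 ✓
(job3, job1): job3 after job1 ✓
(job4, job1): job4 after job1 ✓
(job4, job5): job4 after job5 ✓
(job6, job1): job6 after job1 ✓
(job6, job5): job6 after job5 ✓
(job7, job1): job7 after job1 ✓
(job7, job5): job7 after job5 ✓
Count: 12.

12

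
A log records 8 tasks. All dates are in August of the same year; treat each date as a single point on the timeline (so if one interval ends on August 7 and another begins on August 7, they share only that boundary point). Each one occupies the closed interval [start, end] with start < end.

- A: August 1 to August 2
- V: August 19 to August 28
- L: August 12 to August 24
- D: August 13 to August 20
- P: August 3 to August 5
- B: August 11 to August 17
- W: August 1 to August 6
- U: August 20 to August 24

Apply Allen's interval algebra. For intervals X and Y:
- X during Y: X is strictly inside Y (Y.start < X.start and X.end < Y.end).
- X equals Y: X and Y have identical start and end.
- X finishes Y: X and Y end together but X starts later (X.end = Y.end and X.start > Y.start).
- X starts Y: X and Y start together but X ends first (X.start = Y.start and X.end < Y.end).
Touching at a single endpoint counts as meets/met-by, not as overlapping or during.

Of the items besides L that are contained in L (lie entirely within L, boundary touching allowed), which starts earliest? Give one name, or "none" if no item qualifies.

Target L = [August 12, August 24].
A [August 1, August 2] → before → excluded.
B [August 11, August 17] → overlaps → excluded.
D [August 13, August 20] → during → candidate.
P [August 3, August 5] → before → excluded.
U [August 20, August 24] → finishes → candidate.
V [August 19, August 28] → overlapped-by → excluded.
W [August 1, August 6] → before → excluded.
Among candidates, earliest start is August 13 → D.

D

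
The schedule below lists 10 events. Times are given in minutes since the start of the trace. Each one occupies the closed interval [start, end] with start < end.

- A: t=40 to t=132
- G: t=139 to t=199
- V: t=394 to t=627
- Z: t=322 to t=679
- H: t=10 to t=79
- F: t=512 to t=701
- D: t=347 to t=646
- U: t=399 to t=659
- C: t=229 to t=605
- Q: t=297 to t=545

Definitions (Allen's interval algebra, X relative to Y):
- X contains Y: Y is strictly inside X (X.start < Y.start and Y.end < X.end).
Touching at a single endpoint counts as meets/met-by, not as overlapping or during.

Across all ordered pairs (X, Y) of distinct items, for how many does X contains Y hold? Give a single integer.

5

Checking all 90 ordered pairs for relation 'contains'; matching pairs in alphabetical order:
(C, Q): C contains Q ✓
(D, V): D contains V ✓
(Z, D): Z contains D ✓
(Z, U): Z contains U ✓
(Z, V): Z contains V ✓
Count: 5.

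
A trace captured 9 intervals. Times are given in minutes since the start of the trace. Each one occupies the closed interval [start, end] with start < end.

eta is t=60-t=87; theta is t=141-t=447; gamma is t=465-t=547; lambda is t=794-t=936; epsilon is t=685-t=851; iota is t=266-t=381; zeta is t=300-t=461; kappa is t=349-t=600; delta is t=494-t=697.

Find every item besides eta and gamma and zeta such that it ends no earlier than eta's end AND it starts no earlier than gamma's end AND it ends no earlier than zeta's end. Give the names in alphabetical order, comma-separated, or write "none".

Conditions: its end is no earlier than eta's end (X.end >= t=87) AND its start is no earlier than gamma's end (X.start >= t=547) AND its end is no earlier than zeta's end (X.end >= t=461).
delta: end t=697 >= t=87? ✓; start t=494 >= t=547? ✗; end t=697 >= t=461? ✓ → no.
epsilon: end t=851 >= t=87? ✓; start t=685 >= t=547? ✓; end t=851 >= t=461? ✓ → yes.
iota: end t=381 >= t=87? ✓; start t=266 >= t=547? ✗; end t=381 >= t=461? ✗ → no.
kappa: end t=600 >= t=87? ✓; start t=349 >= t=547? ✗; end t=600 >= t=461? ✓ → no.
lambda: end t=936 >= t=87? ✓; start t=794 >= t=547? ✓; end t=936 >= t=461? ✓ → yes.
theta: end t=447 >= t=87? ✓; start t=141 >= t=547? ✗; end t=447 >= t=461? ✗ → no.
Result: epsilon, lambda.

epsilon, lambda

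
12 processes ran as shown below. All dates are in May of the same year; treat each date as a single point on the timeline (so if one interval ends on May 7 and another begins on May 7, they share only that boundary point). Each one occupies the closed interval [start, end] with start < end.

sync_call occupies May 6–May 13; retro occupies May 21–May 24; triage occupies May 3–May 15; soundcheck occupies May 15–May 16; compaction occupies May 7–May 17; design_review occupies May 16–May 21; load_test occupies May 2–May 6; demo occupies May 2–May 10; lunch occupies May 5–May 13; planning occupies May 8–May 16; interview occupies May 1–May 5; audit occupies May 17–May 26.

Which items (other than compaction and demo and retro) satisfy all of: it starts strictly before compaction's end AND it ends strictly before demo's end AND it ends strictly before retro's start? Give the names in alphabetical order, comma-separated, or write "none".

Conditions: its start is strictly before compaction's end (X.start < May 17) AND its end is strictly before demo's end (X.end < May 10) AND its end is strictly before retro's start (X.end < May 21).
audit: start May 17 < May 17? ✗; end May 26 < May 10? ✗; end May 26 < May 21? ✗ → no.
design_review: start May 16 < May 17? ✓; end May 21 < May 10? ✗; end May 21 < May 21? ✗ → no.
interview: start May 1 < May 17? ✓; end May 5 < May 10? ✓; end May 5 < May 21? ✓ → yes.
load_test: start May 2 < May 17? ✓; end May 6 < May 10? ✓; end May 6 < May 21? ✓ → yes.
lunch: start May 5 < May 17? ✓; end May 13 < May 10? ✗; end May 13 < May 21? ✓ → no.
planning: start May 8 < May 17? ✓; end May 16 < May 10? ✗; end May 16 < May 21? ✓ → no.
soundcheck: start May 15 < May 17? ✓; end May 16 < May 10? ✗; end May 16 < May 21? ✓ → no.
sync_call: start May 6 < May 17? ✓; end May 13 < May 10? ✗; end May 13 < May 21? ✓ → no.
triage: start May 3 < May 17? ✓; end May 15 < May 10? ✗; end May 15 < May 21? ✓ → no.
Result: interview, load_test.

interview, load_test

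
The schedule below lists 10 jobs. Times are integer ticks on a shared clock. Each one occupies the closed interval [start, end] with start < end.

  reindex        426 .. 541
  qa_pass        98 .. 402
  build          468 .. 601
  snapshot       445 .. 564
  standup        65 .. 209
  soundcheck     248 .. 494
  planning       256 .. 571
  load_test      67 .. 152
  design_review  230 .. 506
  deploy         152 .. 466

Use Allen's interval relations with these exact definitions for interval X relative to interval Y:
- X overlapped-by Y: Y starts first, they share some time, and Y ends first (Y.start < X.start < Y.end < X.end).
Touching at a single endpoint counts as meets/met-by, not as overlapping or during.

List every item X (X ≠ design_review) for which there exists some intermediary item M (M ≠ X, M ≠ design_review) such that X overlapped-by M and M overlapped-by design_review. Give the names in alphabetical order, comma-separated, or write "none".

build, snapshot

Target design_review = [230, 506].
Intermediaries M with M overlapped-by design_review: build, planning, reindex, snapshot.
Via build — items with X overlapped-by build: none.
Via planning — items with X overlapped-by planning: build.
Via reindex — items with X overlapped-by reindex: build, snapshot.
Via snapshot — items with X overlapped-by snapshot: build.
Union: build, snapshot.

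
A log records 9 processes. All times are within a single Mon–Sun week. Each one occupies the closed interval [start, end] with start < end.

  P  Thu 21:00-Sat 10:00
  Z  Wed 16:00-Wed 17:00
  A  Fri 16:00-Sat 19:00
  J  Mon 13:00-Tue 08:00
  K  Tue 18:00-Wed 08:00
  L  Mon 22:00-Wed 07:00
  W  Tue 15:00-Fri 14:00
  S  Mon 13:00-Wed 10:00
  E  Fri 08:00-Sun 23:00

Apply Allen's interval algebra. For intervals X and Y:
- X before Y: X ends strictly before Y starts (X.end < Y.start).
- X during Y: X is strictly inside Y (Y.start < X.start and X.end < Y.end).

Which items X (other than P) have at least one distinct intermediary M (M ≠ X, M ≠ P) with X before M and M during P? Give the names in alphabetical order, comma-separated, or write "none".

none

Target P = [Thu 21:00, Sat 10:00].
Intermediaries M with M during P: none.
Union: none.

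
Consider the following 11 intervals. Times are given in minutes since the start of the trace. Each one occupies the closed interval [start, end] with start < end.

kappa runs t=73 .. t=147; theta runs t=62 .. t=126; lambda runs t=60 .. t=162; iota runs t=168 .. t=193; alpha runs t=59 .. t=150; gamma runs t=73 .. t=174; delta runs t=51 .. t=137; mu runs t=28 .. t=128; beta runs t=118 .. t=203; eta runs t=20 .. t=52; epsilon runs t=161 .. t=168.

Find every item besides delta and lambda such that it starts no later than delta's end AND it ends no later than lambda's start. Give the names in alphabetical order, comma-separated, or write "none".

eta

Conditions: its start is no later than delta's end (X.start <= t=137) AND its end is no later than lambda's start (X.end <= t=60).
alpha: start t=59 <= t=137? ✓; end t=150 <= t=60? ✗ → no.
beta: start t=118 <= t=137? ✓; end t=203 <= t=60? ✗ → no.
epsilon: start t=161 <= t=137? ✗; end t=168 <= t=60? ✗ → no.
eta: start t=20 <= t=137? ✓; end t=52 <= t=60? ✓ → yes.
gamma: start t=73 <= t=137? ✓; end t=174 <= t=60? ✗ → no.
iota: start t=168 <= t=137? ✗; end t=193 <= t=60? ✗ → no.
kappa: start t=73 <= t=137? ✓; end t=147 <= t=60? ✗ → no.
mu: start t=28 <= t=137? ✓; end t=128 <= t=60? ✗ → no.
theta: start t=62 <= t=137? ✓; end t=126 <= t=60? ✗ → no.
Result: eta.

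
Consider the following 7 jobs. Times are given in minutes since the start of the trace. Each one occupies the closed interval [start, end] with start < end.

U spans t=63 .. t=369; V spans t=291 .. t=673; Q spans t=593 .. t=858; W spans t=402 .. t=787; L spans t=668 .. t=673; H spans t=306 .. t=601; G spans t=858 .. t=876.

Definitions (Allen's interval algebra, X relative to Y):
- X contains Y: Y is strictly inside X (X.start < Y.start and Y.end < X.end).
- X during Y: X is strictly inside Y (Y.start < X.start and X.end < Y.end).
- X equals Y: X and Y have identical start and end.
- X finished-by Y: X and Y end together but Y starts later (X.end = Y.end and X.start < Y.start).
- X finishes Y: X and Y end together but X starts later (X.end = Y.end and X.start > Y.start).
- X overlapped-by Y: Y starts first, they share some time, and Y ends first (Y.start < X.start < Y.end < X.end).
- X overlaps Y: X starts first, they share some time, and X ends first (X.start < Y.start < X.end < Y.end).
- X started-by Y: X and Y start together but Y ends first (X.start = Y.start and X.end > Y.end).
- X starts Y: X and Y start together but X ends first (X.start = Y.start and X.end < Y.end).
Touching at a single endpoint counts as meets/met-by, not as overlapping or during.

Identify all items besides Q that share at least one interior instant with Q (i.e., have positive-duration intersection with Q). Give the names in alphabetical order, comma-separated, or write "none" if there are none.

H, L, V, W

Target Q = [t=593, t=858].
G [t=858, t=876] → met-by → no.
H [t=306, t=601] → overlaps → yes.
L [t=668, t=673] → during → yes.
U [t=63, t=369] → before → no.
V [t=291, t=673] → overlaps → yes.
W [t=402, t=787] → overlaps → yes.
Result: H, L, V, W.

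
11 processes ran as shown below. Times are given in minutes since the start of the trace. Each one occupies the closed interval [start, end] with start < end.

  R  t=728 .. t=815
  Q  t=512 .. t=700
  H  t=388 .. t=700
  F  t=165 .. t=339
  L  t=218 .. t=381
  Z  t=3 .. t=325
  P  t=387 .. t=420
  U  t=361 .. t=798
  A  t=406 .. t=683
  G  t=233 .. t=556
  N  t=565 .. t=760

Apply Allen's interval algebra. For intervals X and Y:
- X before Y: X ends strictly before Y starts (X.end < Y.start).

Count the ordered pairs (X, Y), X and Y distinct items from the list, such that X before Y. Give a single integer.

Checking all 110 ordered pairs for relation 'before'; matching pairs in alphabetical order:
(A, R): A before R ✓
(F, A): F before A ✓
(F, H): F before H ✓
(F, N): F before N ✓
(F, P): F before P ✓
(F, Q): F before Q ✓
(F, R): F before R ✓
(F, U): F before U ✓
(G, N): G before N ✓
(G, R): G before R ✓
(H, R): H before R ✓
(L, A): L before A ✓
(L, H): L before H ✓
(L, N): L before N ✓
(L, P): L before P ✓
(L, Q): L before Q ✓
(L, R): L before R ✓
(P, N): P before N ✓
(P, Q): P before Q ✓
(P, R): P before R ✓
(Q, R): Q before R ✓
(Z, A): Z before A ✓
(Z, H): Z before H ✓
(Z, N): Z before N ✓
... plus 4 further pairs not listed.
Count: 28.

28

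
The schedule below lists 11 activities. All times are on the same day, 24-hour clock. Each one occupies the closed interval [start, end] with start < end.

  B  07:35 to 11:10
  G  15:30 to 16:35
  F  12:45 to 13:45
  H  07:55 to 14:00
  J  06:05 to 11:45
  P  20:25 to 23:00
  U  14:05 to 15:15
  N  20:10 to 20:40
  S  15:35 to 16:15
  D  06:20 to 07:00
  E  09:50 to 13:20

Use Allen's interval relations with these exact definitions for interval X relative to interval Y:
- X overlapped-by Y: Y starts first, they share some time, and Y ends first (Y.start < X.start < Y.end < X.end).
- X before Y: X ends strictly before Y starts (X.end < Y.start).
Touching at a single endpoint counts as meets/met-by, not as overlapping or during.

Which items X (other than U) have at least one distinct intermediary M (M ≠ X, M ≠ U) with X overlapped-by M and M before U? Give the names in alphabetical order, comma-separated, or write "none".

Target U = [14:05, 15:15].
Intermediaries M with M before U: B, D, E, F, H, J.
Via B — items with X overlapped-by B: E, H.
Via D — items with X overlapped-by D: none.
Via E — items with X overlapped-by E: F.
Via F — items with X overlapped-by F: none.
Via H — items with X overlapped-by H: none.
Via J — items with X overlapped-by J: E, H.
Union: E, F, H.

E, F, H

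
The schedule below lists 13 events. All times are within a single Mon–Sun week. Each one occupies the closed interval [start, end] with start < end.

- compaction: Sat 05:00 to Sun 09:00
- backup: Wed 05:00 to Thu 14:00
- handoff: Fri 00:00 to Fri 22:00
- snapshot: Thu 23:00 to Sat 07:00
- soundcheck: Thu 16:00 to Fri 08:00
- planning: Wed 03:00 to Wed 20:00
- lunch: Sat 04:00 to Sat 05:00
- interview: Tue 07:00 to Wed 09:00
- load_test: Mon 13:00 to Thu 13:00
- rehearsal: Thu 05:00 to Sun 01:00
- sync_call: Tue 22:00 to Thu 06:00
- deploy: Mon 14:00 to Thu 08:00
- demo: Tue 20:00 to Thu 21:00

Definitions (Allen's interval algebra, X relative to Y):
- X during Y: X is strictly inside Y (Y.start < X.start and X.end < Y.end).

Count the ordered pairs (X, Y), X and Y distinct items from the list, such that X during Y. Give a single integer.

17

Checking all 156 ordered pairs for relation 'during'; matching pairs in alphabetical order:
(backup, demo): backup during demo ✓
(deploy, load_test): deploy during load_test ✓
(handoff, rehearsal): handoff during rehearsal ✓
(handoff, snapshot): handoff during snapshot ✓
(interview, deploy): interview during deploy ✓
(interview, load_test): interview during load_test ✓
(lunch, rehearsal): lunch during rehearsal ✓
(lunch, snapshot): lunch during snapshot ✓
(planning, demo): planning during demo ✓
(planning, deploy): planning during deploy ✓
(planning, load_test): planning during load_test ✓
(planning, sync_call): planning during sync_call ✓
(snapshot, rehearsal): snapshot during rehearsal ✓
(soundcheck, rehearsal): soundcheck during rehearsal ✓
(sync_call, demo): sync_call during demo ✓
(sync_call, deploy): sync_call during deploy ✓
(sync_call, load_test): sync_call during load_test ✓
Count: 17.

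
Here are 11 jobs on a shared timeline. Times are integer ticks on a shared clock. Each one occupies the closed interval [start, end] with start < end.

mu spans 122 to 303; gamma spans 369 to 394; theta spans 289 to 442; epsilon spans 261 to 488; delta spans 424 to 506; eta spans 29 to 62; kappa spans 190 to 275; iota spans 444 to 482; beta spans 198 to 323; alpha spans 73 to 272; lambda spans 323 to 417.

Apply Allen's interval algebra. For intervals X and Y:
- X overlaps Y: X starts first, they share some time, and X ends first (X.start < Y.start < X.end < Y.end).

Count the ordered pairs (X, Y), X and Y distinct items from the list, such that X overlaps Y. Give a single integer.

13

Checking all 110 ordered pairs for relation 'overlaps'; matching pairs in alphabetical order:
(alpha, beta): alpha overlaps beta ✓
(alpha, epsilon): alpha overlaps epsilon ✓
(alpha, kappa): alpha overlaps kappa ✓
(alpha, mu): alpha overlaps mu ✓
(beta, epsilon): beta overlaps epsilon ✓
(beta, theta): beta overlaps theta ✓
(epsilon, delta): epsilon overlaps delta ✓
(kappa, beta): kappa overlaps beta ✓
(kappa, epsilon): kappa overlaps epsilon ✓
(mu, beta): mu overlaps beta ✓
(mu, epsilon): mu overlaps epsilon ✓
(mu, theta): mu overlaps theta ✓
(theta, delta): theta overlaps delta ✓
Count: 13.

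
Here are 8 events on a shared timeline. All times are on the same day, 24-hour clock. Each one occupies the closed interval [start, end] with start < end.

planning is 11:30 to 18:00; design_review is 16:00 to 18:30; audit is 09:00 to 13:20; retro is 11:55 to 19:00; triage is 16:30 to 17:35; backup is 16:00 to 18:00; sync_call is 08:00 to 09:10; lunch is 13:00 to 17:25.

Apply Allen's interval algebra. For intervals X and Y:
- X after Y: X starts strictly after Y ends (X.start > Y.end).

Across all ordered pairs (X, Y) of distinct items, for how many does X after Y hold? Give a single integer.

Checking all 56 ordered pairs for relation 'after'; matching pairs in alphabetical order:
(backup, audit): backup after audit ✓
(backup, sync_call): backup after sync_call ✓
(design_review, audit): design_review after audit ✓
(design_review, sync_call): design_review after sync_call ✓
(lunch, sync_call): lunch after sync_call ✓
(planning, sync_call): planning after sync_call ✓
(retro, sync_call): retro after sync_call ✓
(triage, audit): triage after audit ✓
(triage, sync_call): triage after sync_call ✓
Count: 9.

9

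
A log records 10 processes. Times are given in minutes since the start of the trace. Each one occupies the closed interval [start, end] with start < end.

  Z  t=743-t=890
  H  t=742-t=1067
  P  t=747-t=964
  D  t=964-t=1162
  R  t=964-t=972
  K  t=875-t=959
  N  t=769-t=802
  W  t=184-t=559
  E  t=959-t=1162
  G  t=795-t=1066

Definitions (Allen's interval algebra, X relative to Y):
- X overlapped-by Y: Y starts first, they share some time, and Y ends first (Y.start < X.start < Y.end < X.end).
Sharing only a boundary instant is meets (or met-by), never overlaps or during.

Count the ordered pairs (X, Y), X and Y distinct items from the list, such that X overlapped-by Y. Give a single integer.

10

Checking all 90 ordered pairs for relation 'overlapped-by'; matching pairs in alphabetical order:
(D, G): D overlapped-by G ✓
(D, H): D overlapped-by H ✓
(E, G): E overlapped-by G ✓
(E, H): E overlapped-by H ✓
(E, P): E overlapped-by P ✓
(G, N): G overlapped-by N ✓
(G, P): G overlapped-by P ✓
(G, Z): G overlapped-by Z ✓
(K, Z): K overlapped-by Z ✓
(P, Z): P overlapped-by Z ✓
Count: 10.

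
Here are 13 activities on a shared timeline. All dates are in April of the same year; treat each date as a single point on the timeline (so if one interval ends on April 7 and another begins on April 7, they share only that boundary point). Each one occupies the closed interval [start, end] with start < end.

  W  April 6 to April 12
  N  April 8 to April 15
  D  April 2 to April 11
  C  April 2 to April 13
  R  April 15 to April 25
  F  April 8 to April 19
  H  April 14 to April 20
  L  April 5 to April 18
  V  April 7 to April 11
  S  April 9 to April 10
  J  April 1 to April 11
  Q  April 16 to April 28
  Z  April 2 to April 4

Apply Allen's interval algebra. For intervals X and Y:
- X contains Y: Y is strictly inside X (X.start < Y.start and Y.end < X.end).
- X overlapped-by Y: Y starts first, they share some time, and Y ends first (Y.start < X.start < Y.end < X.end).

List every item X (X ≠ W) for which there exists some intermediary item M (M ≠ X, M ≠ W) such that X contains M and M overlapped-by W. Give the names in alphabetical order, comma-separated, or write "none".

Target W = [April 6, April 12].
Intermediaries M with M overlapped-by W: F, N.
Via F — items with X contains F: none.
Via N — items with X contains N: L.
Union: L.

L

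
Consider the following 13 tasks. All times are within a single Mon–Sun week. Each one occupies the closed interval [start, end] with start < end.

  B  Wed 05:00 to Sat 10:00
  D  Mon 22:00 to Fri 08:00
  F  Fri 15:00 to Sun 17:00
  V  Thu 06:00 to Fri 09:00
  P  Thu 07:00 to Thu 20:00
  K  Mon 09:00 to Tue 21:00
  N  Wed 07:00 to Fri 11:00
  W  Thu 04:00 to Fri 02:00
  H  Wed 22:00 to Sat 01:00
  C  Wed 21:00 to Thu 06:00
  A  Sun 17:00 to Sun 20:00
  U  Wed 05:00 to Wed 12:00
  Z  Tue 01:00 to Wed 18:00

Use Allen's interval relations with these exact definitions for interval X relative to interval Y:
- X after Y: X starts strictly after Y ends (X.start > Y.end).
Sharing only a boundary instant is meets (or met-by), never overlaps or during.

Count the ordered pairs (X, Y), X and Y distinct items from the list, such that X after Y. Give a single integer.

39

Checking all 156 ordered pairs for relation 'after'; matching pairs in alphabetical order:
(A, B): A after B ✓
(A, C): A after C ✓
(A, D): A after D ✓
(A, H): A after H ✓
(A, K): A after K ✓
(A, N): A after N ✓
(A, P): A after P ✓
(A, U): A after U ✓
(A, V): A after V ✓
(A, W): A after W ✓
(A, Z): A after Z ✓
(B, K): B after K ✓
(C, K): C after K ✓
(C, U): C after U ✓
(C, Z): C after Z ✓
(F, C): F after C ✓
(F, D): F after D ✓
(F, K): F after K ✓
(F, N): F after N ✓
(F, P): F after P ✓
(F, U): F after U ✓
(F, V): F after V ✓
(F, W): F after W ✓
(F, Z): F after Z ✓
... plus 15 further pairs not listed.
Count: 39.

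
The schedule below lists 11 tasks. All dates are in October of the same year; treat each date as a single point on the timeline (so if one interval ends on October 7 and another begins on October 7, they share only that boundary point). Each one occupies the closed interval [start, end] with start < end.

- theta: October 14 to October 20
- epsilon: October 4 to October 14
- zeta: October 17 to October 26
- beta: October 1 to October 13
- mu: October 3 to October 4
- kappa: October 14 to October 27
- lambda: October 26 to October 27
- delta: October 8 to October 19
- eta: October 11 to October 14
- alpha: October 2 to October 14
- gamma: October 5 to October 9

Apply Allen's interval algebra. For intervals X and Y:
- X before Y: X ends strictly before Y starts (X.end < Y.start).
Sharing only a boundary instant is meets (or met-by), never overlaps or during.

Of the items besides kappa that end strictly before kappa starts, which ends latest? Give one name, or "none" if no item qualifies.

Target kappa = [October 14, October 27].
alpha [October 2, October 14] → meets → excluded.
beta [October 1, October 13] → before → candidate.
delta [October 8, October 19] → overlaps → excluded.
epsilon [October 4, October 14] → meets → excluded.
eta [October 11, October 14] → meets → excluded.
gamma [October 5, October 9] → before → candidate.
lambda [October 26, October 27] → finishes → excluded.
mu [October 3, October 4] → before → candidate.
theta [October 14, October 20] → starts → excluded.
zeta [October 17, October 26] → during → excluded.
Among candidates, latest end is October 13 → beta.

beta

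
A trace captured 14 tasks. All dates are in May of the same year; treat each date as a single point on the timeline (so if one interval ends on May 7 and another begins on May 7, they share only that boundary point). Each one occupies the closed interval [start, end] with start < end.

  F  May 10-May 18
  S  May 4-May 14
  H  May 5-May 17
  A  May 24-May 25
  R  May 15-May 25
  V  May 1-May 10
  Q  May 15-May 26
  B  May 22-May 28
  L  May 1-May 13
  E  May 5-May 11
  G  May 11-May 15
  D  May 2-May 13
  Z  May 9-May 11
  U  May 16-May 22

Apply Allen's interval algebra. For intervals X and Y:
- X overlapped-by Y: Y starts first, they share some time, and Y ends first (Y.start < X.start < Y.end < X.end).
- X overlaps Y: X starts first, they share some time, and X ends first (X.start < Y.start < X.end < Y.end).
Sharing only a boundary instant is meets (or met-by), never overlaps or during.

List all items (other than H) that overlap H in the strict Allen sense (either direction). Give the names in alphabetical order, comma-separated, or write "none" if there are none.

Target H = [May 5, May 17].
A [May 24, May 25] → after → no.
B [May 22, May 28] → after → no.
D [May 2, May 13] → overlaps → yes.
E [May 5, May 11] → starts → no.
F [May 10, May 18] → overlapped-by → yes.
G [May 11, May 15] → during → no.
L [May 1, May 13] → overlaps → yes.
Q [May 15, May 26] → overlapped-by → yes.
R [May 15, May 25] → overlapped-by → yes.
S [May 4, May 14] → overlaps → yes.
U [May 16, May 22] → overlapped-by → yes.
V [May 1, May 10] → overlaps → yes.
Z [May 9, May 11] → during → no.
Result: D, F, L, Q, R, S, U, V.

D, F, L, Q, R, S, U, V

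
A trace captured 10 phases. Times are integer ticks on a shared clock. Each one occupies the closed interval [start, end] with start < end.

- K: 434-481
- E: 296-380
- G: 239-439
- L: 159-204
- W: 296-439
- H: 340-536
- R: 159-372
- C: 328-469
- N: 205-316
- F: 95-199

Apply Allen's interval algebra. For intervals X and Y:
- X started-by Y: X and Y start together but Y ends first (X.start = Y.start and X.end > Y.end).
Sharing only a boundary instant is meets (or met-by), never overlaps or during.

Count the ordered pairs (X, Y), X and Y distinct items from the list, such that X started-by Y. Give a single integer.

2

Checking all 90 ordered pairs for relation 'started-by'; matching pairs in alphabetical order:
(R, L): R started-by L ✓
(W, E): W started-by E ✓
Count: 2.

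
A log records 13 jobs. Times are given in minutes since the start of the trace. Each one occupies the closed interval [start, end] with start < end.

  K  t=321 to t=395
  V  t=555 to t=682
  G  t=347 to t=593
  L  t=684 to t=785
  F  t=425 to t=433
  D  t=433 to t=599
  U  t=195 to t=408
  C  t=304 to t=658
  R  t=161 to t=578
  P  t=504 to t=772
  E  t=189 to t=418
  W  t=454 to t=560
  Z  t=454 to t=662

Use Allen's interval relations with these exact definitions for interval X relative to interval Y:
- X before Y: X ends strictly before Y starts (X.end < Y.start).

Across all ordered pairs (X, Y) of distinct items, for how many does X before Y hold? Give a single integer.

Checking all 156 ordered pairs for relation 'before'; matching pairs in alphabetical order:
(C, L): C before L ✓
(D, L): D before L ✓
(E, D): E before D ✓
(E, F): E before F ✓
(E, L): E before L ✓
(E, P): E before P ✓
(E, V): E before V ✓
(E, W): E before W ✓
(E, Z): E before Z ✓
(F, L): F before L ✓
(F, P): F before P ✓
(F, V): F before V ✓
(F, W): F before W ✓
(F, Z): F before Z ✓
(G, L): G before L ✓
(K, D): K before D ✓
(K, F): K before F ✓
(K, L): K before L ✓
(K, P): K before P ✓
(K, V): K before V ✓
(K, W): K before W ✓
(K, Z): K before Z ✓
(R, L): R before L ✓
(U, D): U before D ✓
... plus 9 further pairs not listed.
Count: 33.

33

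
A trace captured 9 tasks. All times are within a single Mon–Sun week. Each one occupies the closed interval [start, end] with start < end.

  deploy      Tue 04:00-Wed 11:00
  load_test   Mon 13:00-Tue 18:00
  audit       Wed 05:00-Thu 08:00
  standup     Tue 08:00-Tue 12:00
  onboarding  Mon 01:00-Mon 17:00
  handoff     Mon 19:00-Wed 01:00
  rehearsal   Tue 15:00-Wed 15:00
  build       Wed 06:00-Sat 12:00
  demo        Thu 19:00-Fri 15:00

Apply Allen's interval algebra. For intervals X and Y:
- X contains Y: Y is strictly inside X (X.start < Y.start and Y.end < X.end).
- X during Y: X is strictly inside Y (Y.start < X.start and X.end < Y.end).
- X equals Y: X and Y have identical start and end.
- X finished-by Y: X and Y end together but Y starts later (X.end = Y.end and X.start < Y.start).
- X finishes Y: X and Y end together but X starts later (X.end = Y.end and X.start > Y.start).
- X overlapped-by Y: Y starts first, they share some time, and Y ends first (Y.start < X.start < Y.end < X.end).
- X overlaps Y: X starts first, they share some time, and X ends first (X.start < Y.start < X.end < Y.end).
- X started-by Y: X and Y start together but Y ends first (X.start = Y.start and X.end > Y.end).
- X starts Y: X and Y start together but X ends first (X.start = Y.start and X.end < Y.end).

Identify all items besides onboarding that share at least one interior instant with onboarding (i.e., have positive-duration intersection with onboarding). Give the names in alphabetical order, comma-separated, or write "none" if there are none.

load_test

Target onboarding = [Mon 01:00, Mon 17:00].
audit [Wed 05:00, Thu 08:00] → after → no.
build [Wed 06:00, Sat 12:00] → after → no.
demo [Thu 19:00, Fri 15:00] → after → no.
deploy [Tue 04:00, Wed 11:00] → after → no.
handoff [Mon 19:00, Wed 01:00] → after → no.
load_test [Mon 13:00, Tue 18:00] → overlapped-by → yes.
rehearsal [Tue 15:00, Wed 15:00] → after → no.
standup [Tue 08:00, Tue 12:00] → after → no.
Result: load_test.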